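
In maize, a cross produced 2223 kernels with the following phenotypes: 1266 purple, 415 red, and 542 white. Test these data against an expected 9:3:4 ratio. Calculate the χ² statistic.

Total ratio parts = 16. Expected numbers out of 2223:
  purple: 2223 × 9/16 = 1250.4375
  red: 2223 × 3/16 = 416.8125
  white: 2223 × 4/16 = 555.75
χ² = Σ (O − E)² / E
  purple: (1266 − 1250.4375)² / 1250.4375 = 0.1937
  red: (415 − 416.8125)² / 416.8125 = 0.0079
  white: (542 − 555.75)² / 555.75 = 0.3402
χ² = 0.1937 + 0.0079 + 0.3402 = 0.5418 ≈ 0.542

0.542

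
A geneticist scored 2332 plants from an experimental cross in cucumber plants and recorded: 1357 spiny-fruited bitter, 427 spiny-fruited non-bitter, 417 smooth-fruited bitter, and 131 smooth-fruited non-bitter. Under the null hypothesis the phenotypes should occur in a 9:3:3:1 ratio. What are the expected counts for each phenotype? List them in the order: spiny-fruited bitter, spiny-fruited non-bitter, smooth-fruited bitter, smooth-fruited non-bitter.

Under the 9:3:3:1 hypothesis (Σ ratio = 16, N = 2332):
  spiny-fruited bitter: 2332 × 9/16 = 1311.75
  spiny-fruited non-bitter: 2332 × 3/16 = 437.25
  smooth-fruited bitter: 2332 × 3/16 = 437.25
  smooth-fruited non-bitter: 2332 × 1/16 = 145.75

1311.75, 437.25, 437.25, 145.75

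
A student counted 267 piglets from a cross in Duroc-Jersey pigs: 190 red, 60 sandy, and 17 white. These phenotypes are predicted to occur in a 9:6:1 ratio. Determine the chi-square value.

26.640

The 9:6:1 ratio has 16 parts, so with N = 267 the expected counts are:
  red: 267 × 9/16 = 150.1875
  sandy: 267 × 6/16 = 100.125
  white: 267 × 1/16 = 16.6875
χ² = Σ (O − E)² / E
  red: (190 − 150.1875)² / 150.1875 = 10.5537
  sandy: (60 − 100.125)² / 100.125 = 16.0801
  white: (17 − 16.6875)² / 16.6875 = 0.0059
χ² = 10.5537 + 16.0801 + 0.0059 = 26.6397 ≈ 26.640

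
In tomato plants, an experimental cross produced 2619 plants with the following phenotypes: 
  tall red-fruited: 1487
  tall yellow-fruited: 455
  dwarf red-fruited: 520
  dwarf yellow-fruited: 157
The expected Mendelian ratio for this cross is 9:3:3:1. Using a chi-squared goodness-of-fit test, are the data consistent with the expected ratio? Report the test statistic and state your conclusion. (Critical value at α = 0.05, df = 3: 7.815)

4.756; consistent

Total ratio parts = 16. Expected numbers out of 2619:
  tall red-fruited: 2619 × 9/16 = 1473.1875
  tall yellow-fruited: 2619 × 3/16 = 491.0625
  dwarf red-fruited: 2619 × 3/16 = 491.0625
  dwarf yellow-fruited: 2619 × 1/16 = 163.6875
χ² = Σ (O − E)² / E
  tall red-fruited: (1487 − 1473.1875)² / 1473.1875 = 0.1295
  tall yellow-fruited: (455 − 491.0625)² / 491.0625 = 2.6483
  dwarf red-fruited: (520 − 491.0625)² / 491.0625 = 1.7052
  dwarf yellow-fruited: (157 − 163.6875)² / 163.6875 = 0.2732
χ² = 0.1295 + 2.6483 + 1.7052 + 0.2732 = 4.7562 ≈ 4.756
Degrees of freedom = 4 − 1 = 3; critical value at α = 0.05 is 7.815.
Since 4.756 < 7.815, we fail to reject the null hypothesis — the data are consistent with the 9:3:3:1 ratio.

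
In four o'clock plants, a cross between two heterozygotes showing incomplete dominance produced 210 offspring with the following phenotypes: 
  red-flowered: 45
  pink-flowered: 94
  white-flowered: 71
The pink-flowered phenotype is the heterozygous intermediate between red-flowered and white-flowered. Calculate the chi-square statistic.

With incomplete dominance, a heterozygote × heterozygote cross gives a 1:2:1 phenotypic ratio.
Expected counts for N = 210 under a 1:2:1 ratio (total parts = 4):
  red-flowered: 210 × 1/4 = 52.5
  pink-flowered: 210 × 2/4 = 105
  white-flowered: 210 × 1/4 = 52.5
χ² = Σ (O − E)² / E
  red-flowered: (45 − 52.5)² / 52.5 = 1.0714
  pink-flowered: (94 − 105)² / 105 = 1.1524
  white-flowered: (71 − 52.5)² / 52.5 = 6.5190
χ² = 1.0714 + 1.1524 + 6.5190 = 8.7428 ≈ 8.743

8.743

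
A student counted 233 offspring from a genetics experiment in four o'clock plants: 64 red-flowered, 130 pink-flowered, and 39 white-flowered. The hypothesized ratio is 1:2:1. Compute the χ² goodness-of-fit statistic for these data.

8.494

The 1:2:1 ratio has 4 parts, so with N = 233 the expected counts are:
  red-flowered: 233 × 1/4 = 58.25
  pink-flowered: 233 × 2/4 = 116.5
  white-flowered: 233 × 1/4 = 58.25
χ² = Σ (O − E)² / E
  red-flowered: (64 − 58.25)² / 58.25 = 0.5676
  pink-flowered: (130 − 116.5)² / 116.5 = 1.5644
  white-flowered: (39 − 58.25)² / 58.25 = 6.3616
χ² = 0.5676 + 1.5644 + 6.3616 = 8.4936 ≈ 8.494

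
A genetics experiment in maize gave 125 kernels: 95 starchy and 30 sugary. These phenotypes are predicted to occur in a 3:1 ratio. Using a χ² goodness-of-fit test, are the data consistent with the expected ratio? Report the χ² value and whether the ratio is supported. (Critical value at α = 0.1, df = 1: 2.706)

0.067; consistent

The 3:1 ratio has 4 parts, so with N = 125 the expected counts are:
  starchy: 125 × 3/4 = 93.75
  sugary: 125 × 1/4 = 31.25
χ² = Σ (O − E)² / E
  starchy: (95 − 93.75)² / 93.75 = 0.0167
  sugary: (30 − 31.25)² / 31.25 = 0.0500
χ² = 0.0167 + 0.0500 = 0.0667 ≈ 0.067
Degrees of freedom = 2 − 1 = 1; critical value at α = 0.1 is 2.706.
Since 0.067 < 2.706, we fail to reject the null hypothesis — the data are consistent with the 3:1 ratio.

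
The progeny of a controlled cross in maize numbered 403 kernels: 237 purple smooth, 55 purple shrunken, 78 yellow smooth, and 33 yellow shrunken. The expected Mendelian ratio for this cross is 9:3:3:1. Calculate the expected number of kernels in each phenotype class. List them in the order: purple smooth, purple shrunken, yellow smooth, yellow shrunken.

The 9:3:3:1 ratio has 16 parts, so with N = 403 the expected counts are:
  purple smooth: 403 × 9/16 = 226.6875
  purple shrunken: 403 × 3/16 = 75.5625
  yellow smooth: 403 × 3/16 = 75.5625
  yellow shrunken: 403 × 1/16 = 25.1875

226.6875, 75.5625, 75.5625, 25.1875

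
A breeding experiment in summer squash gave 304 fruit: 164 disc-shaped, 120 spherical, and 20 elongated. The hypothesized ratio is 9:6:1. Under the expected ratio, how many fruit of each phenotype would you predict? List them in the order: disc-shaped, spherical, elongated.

The 9:6:1 ratio has 16 parts, so with N = 304 the expected counts are:
  disc-shaped: 304 × 9/16 = 171
  spherical: 304 × 6/16 = 114
  elongated: 304 × 1/16 = 19

171, 114, 19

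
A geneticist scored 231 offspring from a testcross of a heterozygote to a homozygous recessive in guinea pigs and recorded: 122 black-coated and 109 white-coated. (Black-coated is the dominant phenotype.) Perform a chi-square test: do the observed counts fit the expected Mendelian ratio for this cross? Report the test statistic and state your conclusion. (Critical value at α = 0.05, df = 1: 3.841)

0.732; consistent

A testcross of a heterozygote (Aa × aa) gives a 1:1 phenotypic ratio.
Under the 1:1 hypothesis (Σ ratio = 2, N = 231):
  black-coated: 231 × 1/2 = 115.5
  white-coated: 231 × 1/2 = 115.5
χ² = Σ (O − E)² / E
  black-coated: (122 − 115.5)² / 115.5 = 0.3658
  white-coated: (109 − 115.5)² / 115.5 = 0.3658
χ² = 0.3658 + 0.3658 = 0.7316 ≈ 0.732
Degrees of freedom = 2 − 1 = 1; critical value at α = 0.05 is 3.841.
Since 0.732 < 3.841, we fail to reject the null hypothesis — the data are consistent with the 1:1 ratio.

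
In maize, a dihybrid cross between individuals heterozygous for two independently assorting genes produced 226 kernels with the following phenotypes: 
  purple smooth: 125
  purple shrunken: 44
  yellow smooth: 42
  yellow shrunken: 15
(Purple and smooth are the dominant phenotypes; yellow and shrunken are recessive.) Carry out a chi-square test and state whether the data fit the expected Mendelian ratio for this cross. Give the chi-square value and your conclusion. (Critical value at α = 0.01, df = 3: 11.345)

0.155; consistent

A dihybrid F₂ with independent assortment and complete dominance at both loci gives a 9:3:3:1 phenotypic ratio.
Expected counts for N = 226 under a 9:3:3:1 ratio (total parts = 16):
  purple smooth: 226 × 9/16 = 127.125
  purple shrunken: 226 × 3/16 = 42.375
  yellow smooth: 226 × 3/16 = 42.375
  yellow shrunken: 226 × 1/16 = 14.125
χ² = Σ (O − E)² / E
  purple smooth: (125 − 127.125)² / 127.125 = 0.0355
  purple shrunken: (44 − 42.375)² / 42.375 = 0.0623
  yellow smooth: (42 − 42.375)² / 42.375 = 0.0033
  yellow shrunken: (15 − 14.125)² / 14.125 = 0.0542
χ² = 0.0355 + 0.0623 + 0.0033 + 0.0542 = 0.1553 ≈ 0.155
Degrees of freedom = 4 − 1 = 3; critical value at α = 0.01 is 11.345.
Since 0.155 < 11.345, we fail to reject the null hypothesis — the data are consistent with the 9:3:3:1 ratio.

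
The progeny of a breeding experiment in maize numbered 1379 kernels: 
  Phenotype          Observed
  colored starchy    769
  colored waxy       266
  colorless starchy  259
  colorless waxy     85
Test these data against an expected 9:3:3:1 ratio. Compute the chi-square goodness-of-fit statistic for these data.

0.289

Under the 9:3:3:1 hypothesis (Σ ratio = 16, N = 1379):
  colored starchy: 1379 × 9/16 = 775.6875
  colored waxy: 1379 × 3/16 = 258.5625
  colorless starchy: 1379 × 3/16 = 258.5625
  colorless waxy: 1379 × 1/16 = 86.1875
χ² = Σ (O − E)² / E
  colored starchy: (769 − 775.6875)² / 775.6875 = 0.0577
  colored waxy: (266 − 258.5625)² / 258.5625 = 0.2139
  colorless starchy: (259 − 258.5625)² / 258.5625 = 0.0007
  colorless waxy: (85 − 86.1875)² / 86.1875 = 0.0164
χ² = 0.0577 + 0.2139 + 0.0007 + 0.0164 = 0.2887 ≈ 0.289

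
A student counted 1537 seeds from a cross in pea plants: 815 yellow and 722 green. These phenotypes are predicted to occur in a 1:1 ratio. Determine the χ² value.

5.627

Expected counts for N = 1537 under a 1:1 ratio (total parts = 2):
  yellow: 1537 × 1/2 = 768.5
  green: 1537 × 1/2 = 768.5
χ² = Σ (O − E)² / E
  yellow: (815 − 768.5)² / 768.5 = 2.8136
  green: (722 − 768.5)² / 768.5 = 2.8136
χ² = 2.8136 + 2.8136 = 5.6272 ≈ 5.627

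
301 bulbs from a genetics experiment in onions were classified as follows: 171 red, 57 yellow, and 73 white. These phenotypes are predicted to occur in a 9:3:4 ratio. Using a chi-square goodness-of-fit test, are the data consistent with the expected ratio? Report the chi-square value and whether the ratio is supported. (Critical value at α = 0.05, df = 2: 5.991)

Total ratio parts = 16. Expected numbers out of 301:
  red: 301 × 9/16 = 169.3125
  yellow: 301 × 3/16 = 56.4375
  white: 301 × 4/16 = 75.25
χ² = Σ (O − E)² / E
  red: (171 − 169.3125)² / 169.3125 = 0.0168
  yellow: (57 − 56.4375)² / 56.4375 = 0.0056
  white: (73 − 75.25)² / 75.25 = 0.0673
χ² = 0.0168 + 0.0056 + 0.0673 = 0.0897 ≈ 0.090
Degrees of freedom = 3 − 1 = 2; critical value at α = 0.05 is 5.991.
Since 0.090 < 5.991, we fail to reject the null hypothesis — the data are consistent with the 9:3:4 ratio.

0.090; consistent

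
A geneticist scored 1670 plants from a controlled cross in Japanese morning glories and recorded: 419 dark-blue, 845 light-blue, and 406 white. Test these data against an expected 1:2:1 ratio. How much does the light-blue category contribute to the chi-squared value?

0.120

Under the 1:2:1 hypothesis (Σ ratio = 4, N = 1670):
  dark-blue: 1670 × 1/4 = 417.5
  light-blue: 1670 × 2/4 = 835
  white: 1670 × 1/4 = 417.5
Contribution of light-blue: (845 − 835)² / 835 = 0.1198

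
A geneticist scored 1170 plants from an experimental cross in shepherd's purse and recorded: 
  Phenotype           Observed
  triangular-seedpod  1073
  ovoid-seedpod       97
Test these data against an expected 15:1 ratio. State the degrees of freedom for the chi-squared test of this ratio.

1

A goodness-of-fit test with 2 phenotype classes has df = 2 − 1 = 1.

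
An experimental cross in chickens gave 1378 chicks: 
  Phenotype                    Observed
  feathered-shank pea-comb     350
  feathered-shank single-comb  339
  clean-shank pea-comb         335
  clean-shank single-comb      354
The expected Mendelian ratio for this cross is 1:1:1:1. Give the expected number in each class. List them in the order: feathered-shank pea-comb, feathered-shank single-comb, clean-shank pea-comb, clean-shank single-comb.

Under the 1:1:1:1 hypothesis (Σ ratio = 4, N = 1378):
  feathered-shank pea-comb: 1378 × 1/4 = 344.5
  feathered-shank single-comb: 1378 × 1/4 = 344.5
  clean-shank pea-comb: 1378 × 1/4 = 344.5
  clean-shank single-comb: 1378 × 1/4 = 344.5

344.5, 344.5, 344.5, 344.5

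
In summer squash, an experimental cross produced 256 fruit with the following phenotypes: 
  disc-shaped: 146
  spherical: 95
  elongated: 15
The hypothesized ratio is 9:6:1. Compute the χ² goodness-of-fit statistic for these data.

Expected counts for N = 256 under a 9:6:1 ratio (total parts = 16):
  disc-shaped: 256 × 9/16 = 144
  spherical: 256 × 6/16 = 96
  elongated: 256 × 1/16 = 16
χ² = Σ (O − E)² / E
  disc-shaped: (146 − 144)² / 144 = 0.0278
  spherical: (95 − 96)² / 96 = 0.0104
  elongated: (15 − 16)² / 16 = 0.0625
χ² = 0.0278 + 0.0104 + 0.0625 = 0.1007 ≈ 0.101

0.101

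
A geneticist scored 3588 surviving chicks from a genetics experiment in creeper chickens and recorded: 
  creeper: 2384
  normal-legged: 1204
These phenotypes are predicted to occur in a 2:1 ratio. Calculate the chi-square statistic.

Expected counts for N = 3588 under a 2:1 ratio (total parts = 3):
  creeper: 3588 × 2/3 = 2392
  normal-legged: 3588 × 1/3 = 1196
χ² = Σ (O − E)² / E
  creeper: (2384 − 2392)² / 2392 = 0.0268
  normal-legged: (1204 − 1196)² / 1196 = 0.0535
χ² = 0.0268 + 0.0535 = 0.0803 ≈ 0.080

0.080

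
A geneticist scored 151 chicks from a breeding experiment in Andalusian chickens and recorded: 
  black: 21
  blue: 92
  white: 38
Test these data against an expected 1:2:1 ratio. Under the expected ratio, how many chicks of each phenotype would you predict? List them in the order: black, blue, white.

The 1:2:1 ratio has 4 parts, so with N = 151 the expected counts are:
  black: 151 × 1/4 = 37.75
  blue: 151 × 2/4 = 75.5
  white: 151 × 1/4 = 37.75

37.75, 75.5, 37.75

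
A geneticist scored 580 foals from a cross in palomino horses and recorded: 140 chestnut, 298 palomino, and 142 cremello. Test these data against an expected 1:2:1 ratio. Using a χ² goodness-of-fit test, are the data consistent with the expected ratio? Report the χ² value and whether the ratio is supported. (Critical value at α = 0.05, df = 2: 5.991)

Total ratio parts = 4. Expected numbers out of 580:
  chestnut: 580 × 1/4 = 145
  palomino: 580 × 2/4 = 290
  cremello: 580 × 1/4 = 145
χ² = Σ (O − E)² / E
  chestnut: (140 − 145)² / 145 = 0.1724
  palomino: (298 − 290)² / 290 = 0.2207
  cremello: (142 − 145)² / 145 = 0.0621
χ² = 0.1724 + 0.2207 + 0.0621 = 0.4552 ≈ 0.455
Degrees of freedom = 3 − 1 = 2; critical value at α = 0.05 is 5.991.
Since 0.455 < 5.991, we fail to reject the null hypothesis — the data are consistent with the 1:2:1 ratio.

0.455; consistent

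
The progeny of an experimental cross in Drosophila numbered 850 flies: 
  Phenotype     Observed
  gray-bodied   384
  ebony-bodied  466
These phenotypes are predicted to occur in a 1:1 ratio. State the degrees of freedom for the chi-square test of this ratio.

A goodness-of-fit test with 2 phenotype classes has df = 2 − 1 = 1.

1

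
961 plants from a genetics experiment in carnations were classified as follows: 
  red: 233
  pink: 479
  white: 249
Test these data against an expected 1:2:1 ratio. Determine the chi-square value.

Total ratio parts = 4. Expected numbers out of 961:
  red: 961 × 1/4 = 240.25
  pink: 961 × 2/4 = 480.5
  white: 961 × 1/4 = 240.25
χ² = Σ (O − E)² / E
  red: (233 − 240.25)² / 240.25 = 0.2188
  pink: (479 − 480.5)² / 480.5 = 0.0047
  white: (249 − 240.25)² / 240.25 = 0.3187
χ² = 0.2188 + 0.0047 + 0.3187 = 0.5422 ≈ 0.542

0.542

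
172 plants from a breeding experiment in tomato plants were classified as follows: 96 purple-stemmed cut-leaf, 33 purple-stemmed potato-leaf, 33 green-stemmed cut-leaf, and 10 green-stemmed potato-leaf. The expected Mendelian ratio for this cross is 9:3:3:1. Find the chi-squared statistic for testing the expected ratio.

The 9:3:3:1 ratio has 16 parts, so with N = 172 the expected counts are:
  purple-stemmed cut-leaf: 172 × 9/16 = 96.75
  purple-stemmed potato-leaf: 172 × 3/16 = 32.25
  green-stemmed cut-leaf: 172 × 3/16 = 32.25
  green-stemmed potato-leaf: 172 × 1/16 = 10.75
χ² = Σ (O − E)² / E
  purple-stemmed cut-leaf: (96 − 96.75)² / 96.75 = 0.0058
  purple-stemmed potato-leaf: (33 − 32.25)² / 32.25 = 0.0174
  green-stemmed cut-leaf: (33 − 32.25)² / 32.25 = 0.0174
  green-stemmed potato-leaf: (10 − 10.75)² / 10.75 = 0.0523
χ² = 0.0058 + 0.0174 + 0.0174 + 0.0523 = 0.0929 ≈ 0.093

0.093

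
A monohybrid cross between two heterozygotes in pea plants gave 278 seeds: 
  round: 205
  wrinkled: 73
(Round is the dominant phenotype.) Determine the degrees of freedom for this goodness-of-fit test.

1

For a monohybrid cross between heterozygotes with complete dominance, the expected phenotypic ratio is 3:1.
A goodness-of-fit test with 2 phenotype classes has df = 2 − 1 = 1.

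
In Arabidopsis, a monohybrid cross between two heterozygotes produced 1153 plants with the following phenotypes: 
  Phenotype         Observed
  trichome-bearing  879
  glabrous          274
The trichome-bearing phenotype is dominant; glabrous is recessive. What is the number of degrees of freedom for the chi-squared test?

For a monohybrid cross between heterozygotes with complete dominance, the expected phenotypic ratio is 3:1.
A goodness-of-fit test with 2 phenotype classes has df = 2 − 1 = 1.

1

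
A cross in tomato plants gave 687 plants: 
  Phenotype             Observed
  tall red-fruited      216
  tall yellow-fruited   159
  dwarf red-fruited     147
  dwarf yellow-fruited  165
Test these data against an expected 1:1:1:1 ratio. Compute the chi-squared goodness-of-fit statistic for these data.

16.179

Total ratio parts = 4. Expected numbers out of 687:
  tall red-fruited: 687 × 1/4 = 171.75
  tall yellow-fruited: 687 × 1/4 = 171.75
  dwarf red-fruited: 687 × 1/4 = 171.75
  dwarf yellow-fruited: 687 × 1/4 = 171.75
χ² = Σ (O − E)² / E
  tall red-fruited: (216 − 171.75)² / 171.75 = 11.4007
  tall yellow-fruited: (159 − 171.75)² / 171.75 = 0.9465
  dwarf red-fruited: (147 − 171.75)² / 171.75 = 3.5666
  dwarf yellow-fruited: (165 − 171.75)² / 171.75 = 0.2653
χ² = 11.4007 + 0.9465 + 3.5666 + 0.2653 = 16.1791 ≈ 16.179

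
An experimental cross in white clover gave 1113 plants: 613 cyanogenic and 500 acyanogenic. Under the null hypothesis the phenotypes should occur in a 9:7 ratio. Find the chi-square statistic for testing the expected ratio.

0.623

Expected counts for N = 1113 under a 9:7 ratio (total parts = 16):
  cyanogenic: 1113 × 9/16 = 626.0625
  acyanogenic: 1113 × 7/16 = 486.9375
χ² = Σ (O − E)² / E
  cyanogenic: (613 − 626.0625)² / 626.0625 = 0.2725
  acyanogenic: (500 − 486.9375)² / 486.9375 = 0.3504
χ² = 0.2725 + 0.3504 = 0.6229 ≈ 0.623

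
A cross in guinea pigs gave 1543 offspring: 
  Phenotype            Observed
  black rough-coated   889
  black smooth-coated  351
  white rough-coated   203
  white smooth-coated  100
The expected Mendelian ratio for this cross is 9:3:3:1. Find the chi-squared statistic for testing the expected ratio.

Under the 9:3:3:1 hypothesis (Σ ratio = 16, N = 1543):
  black rough-coated: 1543 × 9/16 = 867.9375
  black smooth-coated: 1543 × 3/16 = 289.3125
  white rough-coated: 1543 × 3/16 = 289.3125
  white smooth-coated: 1543 × 1/16 = 96.4375
χ² = Σ (O − E)² / E
  black rough-coated: (889 − 867.9375)² / 867.9375 = 0.5111
  black smooth-coated: (351 − 289.3125)² / 289.3125 = 13.1531
  white rough-coated: (203 − 289.3125)² / 289.3125 = 25.7502
  white smooth-coated: (100 − 96.4375)² / 96.4375 = 0.1316
χ² = 0.5111 + 13.1531 + 25.7502 + 0.1316 = 39.546

39.546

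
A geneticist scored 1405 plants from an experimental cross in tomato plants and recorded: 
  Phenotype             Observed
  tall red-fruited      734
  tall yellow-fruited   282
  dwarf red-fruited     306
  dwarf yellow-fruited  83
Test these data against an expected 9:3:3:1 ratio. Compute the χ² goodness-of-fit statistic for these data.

12.461

Total ratio parts = 16. Expected numbers out of 1405:
  tall red-fruited: 1405 × 9/16 = 790.3125
  tall yellow-fruited: 1405 × 3/16 = 263.4375
  dwarf red-fruited: 1405 × 3/16 = 263.4375
  dwarf yellow-fruited: 1405 × 1/16 = 87.8125
χ² = Σ (O − E)² / E
  tall red-fruited: (734 − 790.3125)² / 790.3125 = 4.0125
  tall yellow-fruited: (282 − 263.4375)² / 263.4375 = 1.3080
  dwarf red-fruited: (306 − 263.4375)² / 263.4375 = 6.8766
  dwarf yellow-fruited: (83 − 87.8125)² / 87.8125 = 0.2637
χ² = 4.0125 + 1.3080 + 6.8766 + 0.2637 = 12.4608 ≈ 12.461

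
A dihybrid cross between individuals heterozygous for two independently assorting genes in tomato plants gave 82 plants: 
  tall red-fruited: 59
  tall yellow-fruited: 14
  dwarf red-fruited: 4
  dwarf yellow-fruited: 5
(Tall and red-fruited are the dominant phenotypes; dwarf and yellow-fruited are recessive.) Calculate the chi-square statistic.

A dihybrid F₂ with independent assortment and complete dominance at both loci gives a 9:3:3:1 phenotypic ratio.
Under the 9:3:3:1 hypothesis (Σ ratio = 16, N = 82):
  tall red-fruited: 82 × 9/16 = 46.125
  tall yellow-fruited: 82 × 3/16 = 15.375
  dwarf red-fruited: 82 × 3/16 = 15.375
  dwarf yellow-fruited: 82 × 1/16 = 5.125
χ² = Σ (O − E)² / E
  tall red-fruited: (59 − 46.125)² / 46.125 = 3.5938
  tall yellow-fruited: (14 − 15.375)² / 15.375 = 0.1230
  dwarf red-fruited: (4 − 15.375)² / 15.375 = 8.4157
  dwarf yellow-fruited: (5 − 5.125)² / 5.125 = 0.0030
χ² = 3.5938 + 0.1230 + 8.4157 + 0.0030 = 12.1355 ≈ 12.136

12.136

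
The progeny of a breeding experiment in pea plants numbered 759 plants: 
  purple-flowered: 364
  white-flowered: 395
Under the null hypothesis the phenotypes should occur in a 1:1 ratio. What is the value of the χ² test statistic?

1.266

The 1:1 ratio has 2 parts, so with N = 759 the expected counts are:
  purple-flowered: 759 × 1/2 = 379.5
  white-flowered: 759 × 1/2 = 379.5
χ² = Σ (O − E)² / E
  purple-flowered: (364 − 379.5)² / 379.5 = 0.6331
  white-flowered: (395 − 379.5)² / 379.5 = 0.6331
χ² = 0.6331 + 0.6331 = 1.2662 ≈ 1.266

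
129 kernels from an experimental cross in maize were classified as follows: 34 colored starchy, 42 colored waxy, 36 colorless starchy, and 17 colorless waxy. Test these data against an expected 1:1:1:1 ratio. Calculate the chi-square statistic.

10.690

Under the 1:1:1:1 hypothesis (Σ ratio = 4, N = 129):
  colored starchy: 129 × 1/4 = 32.25
  colored waxy: 129 × 1/4 = 32.25
  colorless starchy: 129 × 1/4 = 32.25
  colorless waxy: 129 × 1/4 = 32.25
χ² = Σ (O − E)² / E
  colored starchy: (34 − 32.25)² / 32.25 = 0.0950
  colored waxy: (42 − 32.25)² / 32.25 = 2.9477
  colorless starchy: (36 − 32.25)² / 32.25 = 0.4360
  colorless waxy: (17 − 32.25)² / 32.25 = 7.2112
χ² = 0.0950 + 2.9477 + 0.4360 + 7.2112 = 10.6899 ≈ 10.690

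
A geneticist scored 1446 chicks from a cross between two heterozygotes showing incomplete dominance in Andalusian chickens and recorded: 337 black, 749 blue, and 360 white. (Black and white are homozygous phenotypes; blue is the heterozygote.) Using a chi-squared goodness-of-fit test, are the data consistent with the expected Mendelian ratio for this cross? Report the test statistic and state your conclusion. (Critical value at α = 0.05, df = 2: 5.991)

2.602; consistent

With incomplete dominance, a heterozygote × heterozygote cross gives a 1:2:1 phenotypic ratio.
Expected counts for N = 1446 under a 1:2:1 ratio (total parts = 4):
  black: 1446 × 1/4 = 361.5
  blue: 1446 × 2/4 = 723
  white: 1446 × 1/4 = 361.5
χ² = Σ (O − E)² / E
  black: (337 − 361.5)² / 361.5 = 1.6604
  blue: (749 − 723)² / 723 = 0.9350
  white: (360 − 361.5)² / 361.5 = 0.0062
χ² = 1.6604 + 0.9350 + 0.0062 = 2.6016 ≈ 2.602
Degrees of freedom = 3 − 1 = 2; critical value at α = 0.05 is 5.991.
Since 2.602 < 5.991, we fail to reject the null hypothesis — the data are consistent with the 1:2:1 ratio.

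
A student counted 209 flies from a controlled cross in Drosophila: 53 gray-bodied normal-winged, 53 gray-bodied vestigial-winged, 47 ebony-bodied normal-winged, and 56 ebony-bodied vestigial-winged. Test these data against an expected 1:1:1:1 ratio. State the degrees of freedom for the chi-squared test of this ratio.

A goodness-of-fit test with 4 phenotype classes has df = 4 − 1 = 3.

3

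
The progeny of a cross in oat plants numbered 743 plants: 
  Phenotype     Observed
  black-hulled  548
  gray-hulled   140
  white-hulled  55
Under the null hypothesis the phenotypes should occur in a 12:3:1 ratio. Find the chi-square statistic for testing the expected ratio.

1.736

Total ratio parts = 16. Expected numbers out of 743:
  black-hulled: 743 × 12/16 = 557.25
  gray-hulled: 743 × 3/16 = 139.3125
  white-hulled: 743 × 1/16 = 46.4375
χ² = Σ (O − E)² / E
  black-hulled: (548 − 557.25)² / 557.25 = 0.1535
  gray-hulled: (140 − 139.3125)² / 139.3125 = 0.0034
  white-hulled: (55 − 46.4375)² / 46.4375 = 1.5788
χ² = 0.1535 + 0.0034 + 1.5788 = 1.7357 ≈ 1.736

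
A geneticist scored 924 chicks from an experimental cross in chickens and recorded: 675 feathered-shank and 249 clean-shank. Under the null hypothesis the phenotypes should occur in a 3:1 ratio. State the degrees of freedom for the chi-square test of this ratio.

A goodness-of-fit test with 2 phenotype classes has df = 2 − 1 = 1.

1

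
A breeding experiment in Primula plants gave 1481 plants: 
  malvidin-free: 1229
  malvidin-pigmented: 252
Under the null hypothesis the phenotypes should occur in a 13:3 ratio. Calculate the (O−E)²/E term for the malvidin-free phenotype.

0.548

Expected counts for N = 1481 under a 13:3 ratio (total parts = 16):
  malvidin-free: 1481 × 13/16 = 1203.3125
  malvidin-pigmented: 1481 × 3/16 = 277.6875
Contribution of malvidin-free: (1229 − 1203.3125)² / 1203.3125 = 0.5484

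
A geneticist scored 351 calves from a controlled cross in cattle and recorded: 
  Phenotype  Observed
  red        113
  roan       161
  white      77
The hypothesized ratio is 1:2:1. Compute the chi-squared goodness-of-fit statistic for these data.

9.781

Total ratio parts = 4. Expected numbers out of 351:
  red: 351 × 1/4 = 87.75
  roan: 351 × 2/4 = 175.5
  white: 351 × 1/4 = 87.75
χ² = Σ (O − E)² / E
  red: (113 − 87.75)² / 87.75 = 7.2657
  roan: (161 − 175.5)² / 175.5 = 1.1980
  white: (77 − 87.75)² / 87.75 = 1.3170
χ² = 7.2657 + 1.1980 + 1.3170 = 9.7807 ≈ 9.781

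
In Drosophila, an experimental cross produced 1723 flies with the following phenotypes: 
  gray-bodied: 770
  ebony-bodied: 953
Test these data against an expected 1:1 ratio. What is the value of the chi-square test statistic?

Under the 1:1 hypothesis (Σ ratio = 2, N = 1723):
  gray-bodied: 1723 × 1/2 = 861.5
  ebony-bodied: 1723 × 1/2 = 861.5
χ² = Σ (O − E)² / E
  gray-bodied: (770 − 861.5)² / 861.5 = 9.7182
  ebony-bodied: (953 − 861.5)² / 861.5 = 9.7182
χ² = 9.7182 + 9.7182 = 19.4364 ≈ 19.436

19.436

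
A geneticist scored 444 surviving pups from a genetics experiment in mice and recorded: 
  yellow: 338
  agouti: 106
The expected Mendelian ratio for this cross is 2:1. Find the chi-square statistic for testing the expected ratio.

Total ratio parts = 3. Expected numbers out of 444:
  yellow: 444 × 2/3 = 296
  agouti: 444 × 1/3 = 148
χ² = Σ (O − E)² / E
  yellow: (338 − 296)² / 296 = 5.9595
  agouti: (106 − 148)² / 148 = 11.9189
χ² = 5.9595 + 11.9189 = 17.8784 ≈ 17.878

17.878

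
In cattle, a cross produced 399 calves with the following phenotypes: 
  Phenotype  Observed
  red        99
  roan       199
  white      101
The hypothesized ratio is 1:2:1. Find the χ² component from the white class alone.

Total ratio parts = 4. Expected numbers out of 399:
  red: 399 × 1/4 = 99.75
  roan: 399 × 2/4 = 199.5
  white: 399 × 1/4 = 99.75
Contribution of white: (101 − 99.75)² / 99.75 = 0.0157

0.016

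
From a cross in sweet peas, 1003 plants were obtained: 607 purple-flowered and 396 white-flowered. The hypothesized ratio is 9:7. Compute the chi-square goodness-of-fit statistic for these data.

7.426

The 9:7 ratio has 16 parts, so with N = 1003 the expected counts are:
  purple-flowered: 1003 × 9/16 = 564.1875
  white-flowered: 1003 × 7/16 = 438.8125
χ² = Σ (O − E)² / E
  purple-flowered: (607 − 564.1875)² / 564.1875 = 3.2488
  white-flowered: (396 − 438.8125)² / 438.8125 = 4.1770
χ² = 3.2488 + 4.1770 = 7.4258 ≈ 7.426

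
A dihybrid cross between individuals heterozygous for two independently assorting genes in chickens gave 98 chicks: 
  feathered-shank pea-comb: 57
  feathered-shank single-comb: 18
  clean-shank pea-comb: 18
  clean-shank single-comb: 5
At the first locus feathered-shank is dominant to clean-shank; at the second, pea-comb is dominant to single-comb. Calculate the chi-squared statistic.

A dihybrid F₂ with independent assortment and complete dominance at both loci gives a 9:3:3:1 phenotypic ratio.
Expected counts for N = 98 under a 9:3:3:1 ratio (total parts = 16):
  feathered-shank pea-comb: 98 × 9/16 = 55.125
  feathered-shank single-comb: 98 × 3/16 = 18.375
  clean-shank pea-comb: 98 × 3/16 = 18.375
  clean-shank single-comb: 98 × 1/16 = 6.125
χ² = Σ (O − E)² / E
  feathered-shank pea-comb: (57 − 55.125)² / 55.125 = 0.0638
  feathered-shank single-comb: (18 − 18.375)² / 18.375 = 0.0077
  clean-shank pea-comb: (18 − 18.375)² / 18.375 = 0.0077
  clean-shank single-comb: (5 − 6.125)² / 6.125 = 0.2066
χ² = 0.0638 + 0.0077 + 0.0077 + 0.2066 = 0.2858 ≈ 0.286

0.286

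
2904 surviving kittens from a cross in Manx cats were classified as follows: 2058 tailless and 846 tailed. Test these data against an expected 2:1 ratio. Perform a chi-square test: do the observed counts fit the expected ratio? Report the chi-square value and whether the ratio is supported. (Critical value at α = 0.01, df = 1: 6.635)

The 2:1 ratio has 3 parts, so with N = 2904 the expected counts are:
  tailless: 2904 × 2/3 = 1936
  tailed: 2904 × 1/3 = 968
χ² = Σ (O − E)² / E
  tailless: (2058 − 1936)² / 1936 = 7.6880
  tailed: (846 − 968)² / 968 = 15.3760
χ² = 7.6880 + 15.3760 = 23.064
Degrees of freedom = 2 − 1 = 1; critical value at α = 0.01 is 6.635.
Since 23.064 > 6.635, we reject the null hypothesis — the data do not fit the 2:1 ratio.

23.064; not consistent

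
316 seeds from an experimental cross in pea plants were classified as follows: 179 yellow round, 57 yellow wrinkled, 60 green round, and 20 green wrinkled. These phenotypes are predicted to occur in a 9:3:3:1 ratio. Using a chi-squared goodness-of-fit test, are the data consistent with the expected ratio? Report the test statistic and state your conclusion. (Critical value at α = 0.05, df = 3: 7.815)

Under the 9:3:3:1 hypothesis (Σ ratio = 16, N = 316):
  yellow round: 316 × 9/16 = 177.75
  yellow wrinkled: 316 × 3/16 = 59.25
  green round: 316 × 3/16 = 59.25
  green wrinkled: 316 × 1/16 = 19.75
χ² = Σ (O − E)² / E
  yellow round: (179 − 177.75)² / 177.75 = 0.0088
  yellow wrinkled: (57 − 59.25)² / 59.25 = 0.0854
  green round: (60 − 59.25)² / 59.25 = 0.0095
  green wrinkled: (20 − 19.75)² / 19.75 = 0.0032
χ² = 0.0088 + 0.0854 + 0.0095 + 0.0032 = 0.1069 ≈ 0.107
Degrees of freedom = 4 − 1 = 3; critical value at α = 0.05 is 7.815.
Since 0.107 < 7.815, we fail to reject the null hypothesis — the data are consistent with the 9:3:3:1 ratio.

0.107; consistent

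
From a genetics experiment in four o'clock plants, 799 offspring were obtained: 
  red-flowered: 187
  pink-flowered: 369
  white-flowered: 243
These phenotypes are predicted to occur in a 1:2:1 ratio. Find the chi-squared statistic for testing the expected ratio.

12.507

Total ratio parts = 4. Expected numbers out of 799:
  red-flowered: 799 × 1/4 = 199.75
  pink-flowered: 799 × 2/4 = 399.5
  white-flowered: 799 × 1/4 = 199.75
χ² = Σ (O − E)² / E
  red-flowered: (187 − 199.75)² / 199.75 = 0.8138
  pink-flowered: (369 − 399.5)² / 399.5 = 2.3285
  white-flowered: (243 − 199.75)² / 199.75 = 9.3645
χ² = 0.8138 + 2.3285 + 9.3645 = 12.5068 ≈ 12.507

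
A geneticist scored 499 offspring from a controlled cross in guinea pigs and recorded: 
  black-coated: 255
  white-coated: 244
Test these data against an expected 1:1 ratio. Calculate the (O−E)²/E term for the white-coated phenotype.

Total ratio parts = 2. Expected numbers out of 499:
  black-coated: 499 × 1/2 = 249.5
  white-coated: 499 × 1/2 = 249.5
Contribution of white-coated: (244 − 249.5)² / 249.5 = 0.1212

0.121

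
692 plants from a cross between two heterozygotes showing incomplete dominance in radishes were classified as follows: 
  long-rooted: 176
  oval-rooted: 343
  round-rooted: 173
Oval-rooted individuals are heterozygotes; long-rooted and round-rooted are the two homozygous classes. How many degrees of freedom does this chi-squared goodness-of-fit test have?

With incomplete dominance, a heterozygote × heterozygote cross gives a 1:2:1 phenotypic ratio.
A goodness-of-fit test with 3 phenotype classes has df = 3 − 1 = 2.

2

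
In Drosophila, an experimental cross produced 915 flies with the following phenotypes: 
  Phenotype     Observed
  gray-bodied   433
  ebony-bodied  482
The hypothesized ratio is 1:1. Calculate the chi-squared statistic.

2.624

Under the 1:1 hypothesis (Σ ratio = 2, N = 915):
  gray-bodied: 915 × 1/2 = 457.5
  ebony-bodied: 915 × 1/2 = 457.5
χ² = Σ (O − E)² / E
  gray-bodied: (433 − 457.5)² / 457.5 = 1.3120
  ebony-bodied: (482 − 457.5)² / 457.5 = 1.3120
χ² = 1.3120 + 1.3120 = 2.624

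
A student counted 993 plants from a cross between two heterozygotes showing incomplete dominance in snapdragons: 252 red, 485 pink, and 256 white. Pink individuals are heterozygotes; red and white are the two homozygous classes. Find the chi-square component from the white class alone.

0.242

With incomplete dominance, a heterozygote × heterozygote cross gives a 1:2:1 phenotypic ratio.
Expected counts for N = 993 under a 1:2:1 ratio (total parts = 4):
  red: 993 × 1/4 = 248.25
  pink: 993 × 2/4 = 496.5
  white: 993 × 1/4 = 248.25
Contribution of white: (256 − 248.25)² / 248.25 = 0.2419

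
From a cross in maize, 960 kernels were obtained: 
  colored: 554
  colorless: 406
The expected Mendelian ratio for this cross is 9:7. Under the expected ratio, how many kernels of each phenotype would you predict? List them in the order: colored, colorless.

540, 420

Total ratio parts = 16. Expected numbers out of 960:
  colored: 960 × 9/16 = 540
  colorless: 960 × 7/16 = 420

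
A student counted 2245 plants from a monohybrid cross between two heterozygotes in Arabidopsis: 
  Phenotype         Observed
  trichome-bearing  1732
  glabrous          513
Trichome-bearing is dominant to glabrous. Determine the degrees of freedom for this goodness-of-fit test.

1

For a monohybrid cross between heterozygotes with complete dominance, the expected phenotypic ratio is 3:1.
A goodness-of-fit test with 2 phenotype classes has df = 2 − 1 = 1.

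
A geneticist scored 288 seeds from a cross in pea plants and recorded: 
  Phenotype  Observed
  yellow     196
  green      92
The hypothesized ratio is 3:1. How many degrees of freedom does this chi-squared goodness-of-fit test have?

1

A goodness-of-fit test with 2 phenotype classes has df = 2 − 1 = 1.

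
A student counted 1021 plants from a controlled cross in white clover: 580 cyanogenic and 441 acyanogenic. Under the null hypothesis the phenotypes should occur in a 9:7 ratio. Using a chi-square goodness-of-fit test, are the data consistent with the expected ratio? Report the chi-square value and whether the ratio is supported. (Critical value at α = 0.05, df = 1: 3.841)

0.129; consistent

Total ratio parts = 16. Expected numbers out of 1021:
  cyanogenic: 1021 × 9/16 = 574.3125
  acyanogenic: 1021 × 7/16 = 446.6875
χ² = Σ (O − E)² / E
  cyanogenic: (580 − 574.3125)² / 574.3125 = 0.0563
  acyanogenic: (441 − 446.6875)² / 446.6875 = 0.0724
χ² = 0.0563 + 0.0724 = 0.1287 ≈ 0.129
Degrees of freedom = 2 − 1 = 1; critical value at α = 0.05 is 3.841.
Since 0.129 < 3.841, we fail to reject the null hypothesis — the data are consistent with the 9:7 ratio.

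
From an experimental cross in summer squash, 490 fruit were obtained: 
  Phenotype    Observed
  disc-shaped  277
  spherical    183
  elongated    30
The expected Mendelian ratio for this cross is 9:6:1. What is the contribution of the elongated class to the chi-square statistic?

0.013

Under the 9:6:1 hypothesis (Σ ratio = 16, N = 490):
  disc-shaped: 490 × 9/16 = 275.625
  spherical: 490 × 6/16 = 183.75
  elongated: 490 × 1/16 = 30.625
Contribution of elongated: (30 − 30.625)² / 30.625 = 0.0128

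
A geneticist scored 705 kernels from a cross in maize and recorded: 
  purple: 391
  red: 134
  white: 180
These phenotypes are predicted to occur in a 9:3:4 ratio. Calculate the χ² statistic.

Expected counts for N = 705 under a 9:3:4 ratio (total parts = 16):
  purple: 705 × 9/16 = 396.5625
  red: 705 × 3/16 = 132.1875
  white: 705 × 4/16 = 176.25
χ² = Σ (O − E)² / E
  purple: (391 − 396.5625)² / 396.5625 = 0.0780
  red: (134 − 132.1875)² / 132.1875 = 0.0249
  white: (180 − 176.25)² / 176.25 = 0.0798
χ² = 0.0780 + 0.0249 + 0.0798 = 0.1827 ≈ 0.183

0.183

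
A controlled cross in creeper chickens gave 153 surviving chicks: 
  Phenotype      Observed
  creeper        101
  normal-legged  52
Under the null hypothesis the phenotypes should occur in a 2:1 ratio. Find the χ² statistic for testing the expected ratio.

0.029

Expected counts for N = 153 under a 2:1 ratio (total parts = 3):
  creeper: 153 × 2/3 = 102
  normal-legged: 153 × 1/3 = 51
χ² = Σ (O − E)² / E
  creeper: (101 − 102)² / 102 = 0.0098
  normal-legged: (52 − 51)² / 51 = 0.0196
χ² = 0.0098 + 0.0196 = 0.0294 ≈ 0.029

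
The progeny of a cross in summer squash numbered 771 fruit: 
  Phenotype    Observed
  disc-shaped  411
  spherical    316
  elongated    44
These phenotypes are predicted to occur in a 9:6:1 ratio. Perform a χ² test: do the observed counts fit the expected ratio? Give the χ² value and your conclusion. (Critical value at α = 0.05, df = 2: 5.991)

Under the 9:6:1 hypothesis (Σ ratio = 16, N = 771):
  disc-shaped: 771 × 9/16 = 433.6875
  spherical: 771 × 6/16 = 289.125
  elongated: 771 × 1/16 = 48.1875
χ² = Σ (O − E)² / E
  disc-shaped: (411 − 433.6875)² / 433.6875 = 1.1869
  spherical: (316 − 289.125)² / 289.125 = 2.4981
  elongated: (44 − 48.1875)² / 48.1875 = 0.3639
χ² = 1.1869 + 2.4981 + 0.3639 = 4.0489 ≈ 4.049
Degrees of freedom = 3 − 1 = 2; critical value at α = 0.05 is 5.991.
Since 4.049 < 5.991, we fail to reject the null hypothesis — the data are consistent with the 9:6:1 ratio.

4.049; consistent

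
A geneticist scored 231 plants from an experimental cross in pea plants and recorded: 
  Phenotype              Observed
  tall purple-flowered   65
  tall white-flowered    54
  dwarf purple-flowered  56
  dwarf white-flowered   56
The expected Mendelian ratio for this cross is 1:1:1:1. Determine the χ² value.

Under the 1:1:1:1 hypothesis (Σ ratio = 4, N = 231):
  tall purple-flowered: 231 × 1/4 = 57.75
  tall white-flowered: 231 × 1/4 = 57.75
  dwarf purple-flowered: 231 × 1/4 = 57.75
  dwarf white-flowered: 231 × 1/4 = 57.75
χ² = Σ (O − E)² / E
  tall purple-flowered: (65 − 57.75)² / 57.75 = 0.9102
  tall white-flowered: (54 − 57.75)² / 57.75 = 0.2435
  dwarf purple-flowered: (56 − 57.75)² / 57.75 = 0.0530
  dwarf white-flowered: (56 − 57.75)² / 57.75 = 0.0530
χ² = 0.9102 + 0.2435 + 0.0530 + 0.0530 = 1.2597 ≈ 1.260

1.260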